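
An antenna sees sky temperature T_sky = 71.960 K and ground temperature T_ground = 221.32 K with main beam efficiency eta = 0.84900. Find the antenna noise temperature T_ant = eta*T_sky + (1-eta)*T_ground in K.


T_ant = 0.84900 * 71.960 + (1 - 0.84900) * 221.32 = 94.51 K

94.51 K


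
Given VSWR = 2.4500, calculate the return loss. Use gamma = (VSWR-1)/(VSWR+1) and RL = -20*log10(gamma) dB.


gamma = (2.4500 - 1) / (2.4500 + 1) = 0.4202899
RL = -20 * log10(0.4202899) = 7.529 dB

7.529 dB


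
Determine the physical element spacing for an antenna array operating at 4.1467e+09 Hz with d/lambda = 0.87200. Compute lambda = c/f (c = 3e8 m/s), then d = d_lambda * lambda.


lambda = c / f = 3.0000e+08 / 4.1467e+09 = 0.07234669 m
d = 0.87200 * 0.07234669 = 0.06309 m

0.06309 m


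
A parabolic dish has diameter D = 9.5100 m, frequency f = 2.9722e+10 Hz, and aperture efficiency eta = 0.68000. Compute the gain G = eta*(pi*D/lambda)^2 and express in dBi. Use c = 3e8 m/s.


lambda = c / f = 3.0000e+08 / 2.9722e+10 = 0.01009353 m
G_linear = 0.68000 * (pi * 9.5100 / 0.01009353)^2 = 5.957767e+06
G_dBi = 10 * log10(5.957767e+06) = 67.75 dBi

67.75 dBi


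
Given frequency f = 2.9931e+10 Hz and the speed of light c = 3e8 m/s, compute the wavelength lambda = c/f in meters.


lambda = c / f = 3.0000e+08 / 2.9931e+10 = 0.01002 m

0.01002 m


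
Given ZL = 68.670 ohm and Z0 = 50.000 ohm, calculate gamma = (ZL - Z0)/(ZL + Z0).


gamma = (68.670 - 50.000) / (68.670 + 50.000) = 0.1573

0.1573


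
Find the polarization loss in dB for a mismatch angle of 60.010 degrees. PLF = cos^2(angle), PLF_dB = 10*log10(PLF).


PLF_linear = cos^2(60.010 deg) = 0.2498489
PLF_dB = 10 * log10(0.2498489) = -6.023 dB

-6.023 dB


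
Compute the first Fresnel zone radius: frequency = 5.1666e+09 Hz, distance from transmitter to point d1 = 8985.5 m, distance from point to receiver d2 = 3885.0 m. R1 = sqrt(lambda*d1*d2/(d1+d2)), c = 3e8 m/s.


lambda = c / f = 3.0000e+08 / 5.1666e+09 = 0.05806527 m
R1 = sqrt(0.05806527 * 8985.5 * 3885.0 / (8985.5 + 3885.0)) = 12.55 m

12.55 m


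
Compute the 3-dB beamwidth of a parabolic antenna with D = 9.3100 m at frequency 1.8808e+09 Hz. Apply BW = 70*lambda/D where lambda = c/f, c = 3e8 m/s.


lambda = c / f = 3.0000e+08 / 1.8808e+09 = 0.1595066 m
BW = 70 * 0.1595066 / 9.3100 = 1.199 deg

1.199 deg


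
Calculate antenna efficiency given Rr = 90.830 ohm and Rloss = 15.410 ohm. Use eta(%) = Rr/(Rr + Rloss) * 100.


eta = 90.830 / (90.830 + 15.410) * 100 = 85.50%

85.50%


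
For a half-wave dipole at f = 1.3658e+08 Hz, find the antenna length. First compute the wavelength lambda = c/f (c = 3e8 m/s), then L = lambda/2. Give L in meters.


lambda = c / f = 3.0000e+08 / 1.3658e+08 = 2.196515 m
L = lambda / 2 = 2.196515 / 2 = 1.098 m

1.098 m


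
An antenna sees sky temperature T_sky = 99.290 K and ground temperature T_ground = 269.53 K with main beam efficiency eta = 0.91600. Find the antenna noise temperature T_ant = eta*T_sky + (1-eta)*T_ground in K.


T_ant = 0.91600 * 99.290 + (1 - 0.91600) * 269.53 = 113.6 K

113.6 K


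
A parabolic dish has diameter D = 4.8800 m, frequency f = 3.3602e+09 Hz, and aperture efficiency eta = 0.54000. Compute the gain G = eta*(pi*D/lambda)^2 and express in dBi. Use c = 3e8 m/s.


lambda = c / f = 3.0000e+08 / 3.3602e+09 = 0.08928040 m
G_linear = 0.54000 * (pi * 4.8800 / 0.08928040)^2 = 15922.85
G_dBi = 10 * log10(15922.85) = 42.02 dBi

42.02 dBi


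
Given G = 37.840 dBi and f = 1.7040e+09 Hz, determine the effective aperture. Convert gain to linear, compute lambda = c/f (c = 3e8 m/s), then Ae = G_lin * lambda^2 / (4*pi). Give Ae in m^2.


lambda = c / f = 3.0000e+08 / 1.7040e+09 = 0.1760563 m
G_linear = 10^(37.840/10) = 6081.350
Ae = G_linear * lambda^2 / (4*pi) = 6081.350 * 0.1760563^2 / (4*pi) = 15.00 m^2

15.00 m^2


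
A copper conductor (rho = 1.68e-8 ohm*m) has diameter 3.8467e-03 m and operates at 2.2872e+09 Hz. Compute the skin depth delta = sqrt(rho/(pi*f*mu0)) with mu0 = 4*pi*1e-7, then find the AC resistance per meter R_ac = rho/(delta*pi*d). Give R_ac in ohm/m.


delta = sqrt(1.68e-8 / (pi * 2.2872e+09 * 4*pi*1e-7)) = 1.364026e-06 m
R_ac = 1.68e-8 / (1.364026e-06 * pi * 3.8467e-03) = 1.019 ohm/m

1.019 ohm/m


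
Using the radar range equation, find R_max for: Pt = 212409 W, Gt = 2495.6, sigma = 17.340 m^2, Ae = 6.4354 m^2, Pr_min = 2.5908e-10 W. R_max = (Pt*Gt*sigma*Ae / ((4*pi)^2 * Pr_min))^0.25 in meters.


R^4 = 212409*2495.6*17.340*6.4354 / ((4*pi)^2 * 2.5908e-10) = 1.445836e+18
R_max = 1.445836e+18^0.25 = 34676 m

34676 m


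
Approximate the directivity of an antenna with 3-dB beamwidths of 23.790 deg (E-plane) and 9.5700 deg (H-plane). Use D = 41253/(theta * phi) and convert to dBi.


D_linear = 41253 / (23.790 * 9.5700) = 181.1962
D_dBi = 10 * log10(181.1962) = 22.58 dBi

22.58 dBi


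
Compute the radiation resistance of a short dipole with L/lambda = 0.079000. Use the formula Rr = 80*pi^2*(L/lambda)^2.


Rr = 80 * pi^2 * (0.079000)^2 = 80 * 9.869604 * 6.241000e-03 = 4.928 ohm

4.928 ohm


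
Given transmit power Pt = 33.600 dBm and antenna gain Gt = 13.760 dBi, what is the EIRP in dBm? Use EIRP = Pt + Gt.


EIRP = Pt + Gt = 33.600 + 13.760 = 47.36 dBm

47.36 dBm


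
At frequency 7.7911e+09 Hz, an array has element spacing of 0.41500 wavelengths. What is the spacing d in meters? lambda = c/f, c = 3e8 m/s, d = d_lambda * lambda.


lambda = c / f = 3.0000e+08 / 7.7911e+09 = 0.03850547 m
d = 0.41500 * 0.03850547 = 0.01598 m

0.01598 m


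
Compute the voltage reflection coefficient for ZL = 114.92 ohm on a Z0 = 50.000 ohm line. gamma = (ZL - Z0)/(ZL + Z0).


gamma = (114.92 - 50.000) / (114.92 + 50.000) = 0.3936

0.3936


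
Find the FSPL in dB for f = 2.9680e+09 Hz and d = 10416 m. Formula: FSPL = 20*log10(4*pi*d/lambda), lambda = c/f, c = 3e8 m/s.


lambda = c / f = 3.0000e+08 / 2.9680e+09 = 0.1010782 m
FSPL = 20 * log10(4*pi*10416/0.1010782) = 122.2 dB

122.2 dB


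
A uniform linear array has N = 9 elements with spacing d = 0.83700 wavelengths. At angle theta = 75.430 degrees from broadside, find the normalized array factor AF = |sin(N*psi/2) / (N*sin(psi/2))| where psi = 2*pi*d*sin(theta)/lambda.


psi = 2*pi*0.83700*sin(75.430 deg) = 5.089901 rad
AF = |sin(9*5.089901/2) / (9*sin(5.089901/2))| = 0.1565

0.1565


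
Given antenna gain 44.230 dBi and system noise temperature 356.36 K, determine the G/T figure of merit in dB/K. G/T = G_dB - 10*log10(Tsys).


G/T = 44.230 - 10*log10(356.36) = 44.230 - 25.51889 = 18.71 dB/K

18.71 dB/K


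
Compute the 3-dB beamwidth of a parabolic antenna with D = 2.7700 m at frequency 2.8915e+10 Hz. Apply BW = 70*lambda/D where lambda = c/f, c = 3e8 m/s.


lambda = c / f = 3.0000e+08 / 2.8915e+10 = 0.01037524 m
BW = 70 * 0.01037524 / 2.7700 = 0.2622 deg

0.2622 deg


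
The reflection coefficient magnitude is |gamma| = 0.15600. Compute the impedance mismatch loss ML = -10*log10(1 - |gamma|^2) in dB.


ML = -10 * log10(1 - 0.15600^2) = -10 * log10(0.975664) = 0.1070 dB

0.1070 dB


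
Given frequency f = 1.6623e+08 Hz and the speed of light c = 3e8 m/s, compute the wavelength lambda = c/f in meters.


lambda = c / f = 3.0000e+08 / 1.6623e+08 = 1.805 m

1.805 m


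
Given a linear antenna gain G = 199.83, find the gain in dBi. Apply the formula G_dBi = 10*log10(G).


G_dBi = 10 * log10(199.83) = 23.01 dBi

23.01 dBi


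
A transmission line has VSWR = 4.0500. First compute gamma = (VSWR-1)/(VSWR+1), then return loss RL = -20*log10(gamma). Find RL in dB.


gamma = (4.0500 - 1) / (4.0500 + 1) = 0.6039604
RL = -20 * log10(0.6039604) = 4.380 dB

4.380 dB


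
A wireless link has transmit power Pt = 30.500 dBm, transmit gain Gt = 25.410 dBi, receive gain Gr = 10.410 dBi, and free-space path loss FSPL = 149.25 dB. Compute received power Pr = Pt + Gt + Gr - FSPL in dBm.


Pr = 30.500 + 25.410 + 10.410 - 149.25 = -82.93 dBm

-82.93 dBm


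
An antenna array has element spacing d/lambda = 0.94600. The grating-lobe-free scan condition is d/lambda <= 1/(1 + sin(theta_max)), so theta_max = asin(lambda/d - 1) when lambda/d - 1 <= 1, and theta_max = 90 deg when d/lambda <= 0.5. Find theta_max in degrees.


lambda/d - 1 = 1/0.94600 - 1 = 0.05708245
theta_max = asin(0.05708245) = 3.272 deg

3.272 deg


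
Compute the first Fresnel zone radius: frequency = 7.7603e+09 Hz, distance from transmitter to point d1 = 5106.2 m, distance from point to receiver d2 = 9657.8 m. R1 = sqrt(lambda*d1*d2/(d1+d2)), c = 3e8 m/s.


lambda = c / f = 3.0000e+08 / 7.7603e+09 = 0.03865830 m
R1 = sqrt(0.03865830 * 5106.2 * 9657.8 / (5106.2 + 9657.8)) = 11.36 m

11.36 m


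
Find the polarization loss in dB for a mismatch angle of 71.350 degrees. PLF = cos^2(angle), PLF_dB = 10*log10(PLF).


PLF_linear = cos^2(71.350 deg) = 0.1022633
PLF_dB = 10 * log10(0.1022633) = -9.903 dB

-9.903 dB


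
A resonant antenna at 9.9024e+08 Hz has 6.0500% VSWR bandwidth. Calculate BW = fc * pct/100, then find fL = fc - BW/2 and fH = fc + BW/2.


BW = 9.9024e+08 * 6.0500/100 = 5.990952e+07 Hz
fL = 9.9024e+08 - 5.990952e+07/2 = 9.603e+08 Hz
fH = 9.9024e+08 + 5.990952e+07/2 = 1.020e+09 Hz

BW=5.991e+07 Hz, fL=9.603e+08 Hz, fH=1.020e+09 Hz


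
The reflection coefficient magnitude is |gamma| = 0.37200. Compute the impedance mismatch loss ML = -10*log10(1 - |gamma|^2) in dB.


ML = -10 * log10(1 - 0.37200^2) = -10 * log10(0.861616) = 0.6469 dB

0.6469 dB


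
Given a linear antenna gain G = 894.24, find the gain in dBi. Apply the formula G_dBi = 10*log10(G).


G_dBi = 10 * log10(894.24) = 29.51 dBi

29.51 dBi


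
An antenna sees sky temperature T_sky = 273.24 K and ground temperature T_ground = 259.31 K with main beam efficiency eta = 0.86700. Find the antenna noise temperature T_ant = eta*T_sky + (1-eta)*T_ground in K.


T_ant = 0.86700 * 273.24 + (1 - 0.86700) * 259.31 = 271.4 K

271.4 K


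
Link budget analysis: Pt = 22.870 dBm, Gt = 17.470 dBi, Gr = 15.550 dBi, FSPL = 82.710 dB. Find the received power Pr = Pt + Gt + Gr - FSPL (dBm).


Pr = 22.870 + 17.470 + 15.550 - 82.710 = -26.82 dBm

-26.82 dBm


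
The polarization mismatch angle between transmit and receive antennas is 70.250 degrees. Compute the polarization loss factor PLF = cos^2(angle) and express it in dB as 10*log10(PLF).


PLF_linear = cos^2(70.250 deg) = 0.1141877
PLF_dB = 10 * log10(0.1141877) = -9.424 dB

-9.424 dB


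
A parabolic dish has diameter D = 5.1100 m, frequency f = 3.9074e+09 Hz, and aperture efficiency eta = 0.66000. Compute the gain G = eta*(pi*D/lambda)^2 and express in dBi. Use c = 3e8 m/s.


lambda = c / f = 3.0000e+08 / 3.9074e+09 = 0.07677740 m
G_linear = 0.66000 * (pi * 5.1100 / 0.07677740)^2 = 28854.84
G_dBi = 10 * log10(28854.84) = 44.60 dBi

44.60 dBi


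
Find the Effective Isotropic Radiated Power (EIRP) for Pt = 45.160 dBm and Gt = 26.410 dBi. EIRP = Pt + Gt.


EIRP = Pt + Gt = 45.160 + 26.410 = 71.57 dBm

71.57 dBm


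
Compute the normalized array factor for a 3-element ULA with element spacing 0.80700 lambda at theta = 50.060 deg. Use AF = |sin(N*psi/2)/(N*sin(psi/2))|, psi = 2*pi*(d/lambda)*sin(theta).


psi = 2*pi*0.80700*sin(50.060 deg) = 3.887663 rad
AF = |sin(3*3.887663/2) / (3*sin(3.887663/2))| = 0.1562

0.1562


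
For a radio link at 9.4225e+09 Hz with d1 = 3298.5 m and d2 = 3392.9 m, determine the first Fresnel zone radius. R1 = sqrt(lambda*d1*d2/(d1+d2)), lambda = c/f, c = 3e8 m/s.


lambda = c / f = 3.0000e+08 / 9.4225e+09 = 0.03183868 m
R1 = sqrt(0.03183868 * 3298.5 * 3392.9 / (3298.5 + 3392.9)) = 7.297 m

7.297 m


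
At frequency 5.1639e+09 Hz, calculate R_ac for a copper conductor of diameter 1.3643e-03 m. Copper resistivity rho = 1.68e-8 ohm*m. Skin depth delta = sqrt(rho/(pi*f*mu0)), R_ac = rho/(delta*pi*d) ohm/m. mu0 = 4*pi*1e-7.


delta = sqrt(1.68e-8 / (pi * 5.1639e+09 * 4*pi*1e-7)) = 9.077910e-07 m
R_ac = 1.68e-8 / (9.077910e-07 * pi * 1.3643e-03) = 4.318 ohm/m

4.318 ohm/m


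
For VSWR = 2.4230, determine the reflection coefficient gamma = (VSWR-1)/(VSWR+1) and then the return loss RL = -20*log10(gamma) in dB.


gamma = (2.4230 - 1) / (2.4230 + 1) = 0.4157172
RL = -20 * log10(0.4157172) = 7.624 dB

7.624 dB


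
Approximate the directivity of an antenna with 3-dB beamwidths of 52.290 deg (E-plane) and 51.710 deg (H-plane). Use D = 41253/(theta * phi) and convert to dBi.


D_linear = 41253 / (52.290 * 51.710) = 15.25676
D_dBi = 10 * log10(15.25676) = 11.83 dBi

11.83 dBi


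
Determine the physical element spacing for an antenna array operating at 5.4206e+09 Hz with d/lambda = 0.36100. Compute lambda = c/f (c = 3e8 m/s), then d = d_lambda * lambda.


lambda = c / f = 3.0000e+08 / 5.4206e+09 = 0.05534443 m
d = 0.36100 * 0.05534443 = 0.01998 m

0.01998 m


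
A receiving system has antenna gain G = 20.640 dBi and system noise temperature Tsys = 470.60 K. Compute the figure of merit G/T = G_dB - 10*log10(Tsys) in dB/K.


G/T = 20.640 - 10*log10(470.60) = 20.640 - 26.72652 = -6.087 dB/K

-6.087 dB/K


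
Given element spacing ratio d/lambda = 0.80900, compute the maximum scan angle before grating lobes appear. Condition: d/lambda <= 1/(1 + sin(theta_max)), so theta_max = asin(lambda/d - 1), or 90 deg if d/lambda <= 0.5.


lambda/d - 1 = 1/0.80900 - 1 = 0.2360939
theta_max = asin(0.2360939) = 13.66 deg

13.66 deg


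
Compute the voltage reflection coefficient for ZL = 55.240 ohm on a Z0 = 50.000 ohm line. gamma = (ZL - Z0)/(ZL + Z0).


gamma = (55.240 - 50.000) / (55.240 + 50.000) = 0.04979

0.04979


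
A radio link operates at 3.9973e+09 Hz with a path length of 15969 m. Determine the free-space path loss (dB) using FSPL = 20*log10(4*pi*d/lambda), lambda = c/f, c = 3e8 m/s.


lambda = c / f = 3.0000e+08 / 3.9973e+09 = 0.07505066 m
FSPL = 20 * log10(4*pi*15969/0.07505066) = 128.5 dB

128.5 dB


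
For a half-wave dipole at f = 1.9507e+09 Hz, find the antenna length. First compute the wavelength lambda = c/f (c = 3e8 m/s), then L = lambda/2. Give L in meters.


lambda = c / f = 3.0000e+08 / 1.9507e+09 = 0.1537909 m
L = lambda / 2 = 0.1537909 / 2 = 0.07690 m

0.07690 m


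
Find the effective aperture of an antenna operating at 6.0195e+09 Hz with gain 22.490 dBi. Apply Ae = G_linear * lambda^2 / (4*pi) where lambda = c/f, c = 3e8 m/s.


lambda = c / f = 3.0000e+08 / 6.0195e+09 = 0.04983803 m
G_linear = 10^(22.490/10) = 177.4189
Ae = G_linear * lambda^2 / (4*pi) = 177.4189 * 0.04983803^2 / (4*pi) = 0.03507 m^2

0.03507 m^2


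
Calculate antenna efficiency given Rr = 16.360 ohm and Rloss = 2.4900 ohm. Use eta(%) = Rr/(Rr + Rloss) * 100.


eta = 16.360 / (16.360 + 2.4900) * 100 = 86.79%

86.79%


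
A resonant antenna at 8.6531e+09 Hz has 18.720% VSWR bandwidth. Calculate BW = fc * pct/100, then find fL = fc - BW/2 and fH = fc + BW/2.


BW = 8.6531e+09 * 18.720/100 = 1.619860e+09 Hz
fL = 8.6531e+09 - 1.619860e+09/2 = 7.843e+09 Hz
fH = 8.6531e+09 + 1.619860e+09/2 = 9.463e+09 Hz

BW=1.620e+09 Hz, fL=7.843e+09 Hz, fH=9.463e+09 Hz


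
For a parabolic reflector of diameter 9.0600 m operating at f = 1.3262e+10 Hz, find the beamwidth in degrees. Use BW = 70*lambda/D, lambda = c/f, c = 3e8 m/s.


lambda = c / f = 3.0000e+08 / 1.3262e+10 = 0.02262102 m
BW = 70 * 0.02262102 / 9.0600 = 0.1748 deg

0.1748 deg


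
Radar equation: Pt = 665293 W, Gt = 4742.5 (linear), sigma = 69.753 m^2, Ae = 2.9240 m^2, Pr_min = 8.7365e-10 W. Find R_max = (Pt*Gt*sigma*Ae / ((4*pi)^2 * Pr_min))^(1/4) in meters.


R^4 = 665293*4742.5*69.753*2.9240 / ((4*pi)^2 * 8.7365e-10) = 4.664481e+18
R_max = 4.664481e+18^0.25 = 46473 m

46473 m


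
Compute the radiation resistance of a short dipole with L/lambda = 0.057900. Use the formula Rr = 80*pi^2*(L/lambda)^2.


Rr = 80 * pi^2 * (0.057900)^2 = 80 * 9.869604 * 3.352410e-03 = 2.647 ohm

2.647 ohm


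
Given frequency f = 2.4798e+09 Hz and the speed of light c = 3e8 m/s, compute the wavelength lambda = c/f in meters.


lambda = c / f = 3.0000e+08 / 2.4798e+09 = 0.1210 m

0.1210 m


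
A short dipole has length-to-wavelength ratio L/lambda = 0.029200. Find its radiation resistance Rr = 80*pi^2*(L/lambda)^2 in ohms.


Rr = 80 * pi^2 * (0.029200)^2 = 80 * 9.869604 * 8.526400e-04 = 0.6732 ohm

0.6732 ohm


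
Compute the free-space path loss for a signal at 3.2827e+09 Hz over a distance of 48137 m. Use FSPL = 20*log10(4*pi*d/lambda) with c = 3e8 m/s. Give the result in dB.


lambda = c / f = 3.0000e+08 / 3.2827e+09 = 0.09138819 m
FSPL = 20 * log10(4*pi*48137/0.09138819) = 136.4 dB

136.4 dB


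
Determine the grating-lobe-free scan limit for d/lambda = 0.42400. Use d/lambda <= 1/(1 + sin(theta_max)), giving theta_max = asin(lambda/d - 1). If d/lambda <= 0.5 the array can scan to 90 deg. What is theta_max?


lambda/d - 1 = 1/0.42400 - 1 = 1.358491 >= 1
d/lambda <= 0.5, so the array can scan to endfire without grating lobes: theta_max = 90 deg

90 deg


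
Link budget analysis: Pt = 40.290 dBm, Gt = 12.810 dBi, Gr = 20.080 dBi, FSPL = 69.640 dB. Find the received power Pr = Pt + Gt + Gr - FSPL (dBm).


Pr = 40.290 + 12.810 + 20.080 - 69.640 = 3.54 dBm

3.54 dBm


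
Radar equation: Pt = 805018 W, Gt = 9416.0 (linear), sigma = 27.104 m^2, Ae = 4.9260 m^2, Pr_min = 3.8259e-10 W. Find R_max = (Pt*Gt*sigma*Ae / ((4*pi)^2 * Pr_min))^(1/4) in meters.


R^4 = 805018*9416.0*27.104*4.9260 / ((4*pi)^2 * 3.8259e-10) = 1.675122e+19
R_max = 1.675122e+19^0.25 = 63975 m

63975 m


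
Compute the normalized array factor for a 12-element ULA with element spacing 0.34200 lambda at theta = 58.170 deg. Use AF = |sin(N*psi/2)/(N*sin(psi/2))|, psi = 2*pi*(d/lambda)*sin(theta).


psi = 2*pi*0.34200*sin(58.170 deg) = 1.825698 rad
AF = |sin(12*1.825698/2) / (12*sin(1.825698/2))| = 0.1052

0.1052


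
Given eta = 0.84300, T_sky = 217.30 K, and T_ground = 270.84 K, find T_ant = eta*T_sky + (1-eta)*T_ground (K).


T_ant = 0.84300 * 217.30 + (1 - 0.84300) * 270.84 = 225.7 K

225.7 K


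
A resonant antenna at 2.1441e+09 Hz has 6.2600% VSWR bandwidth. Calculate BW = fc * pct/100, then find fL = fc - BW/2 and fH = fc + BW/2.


BW = 2.1441e+09 * 6.2600/100 = 1.342207e+08 Hz
fL = 2.1441e+09 - 1.342207e+08/2 = 2.077e+09 Hz
fH = 2.1441e+09 + 1.342207e+08/2 = 2.211e+09 Hz

BW=1.342e+08 Hz, fL=2.077e+09 Hz, fH=2.211e+09 Hz


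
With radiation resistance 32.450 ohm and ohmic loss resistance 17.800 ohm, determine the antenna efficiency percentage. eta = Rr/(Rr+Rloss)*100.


eta = 32.450 / (32.450 + 17.800) * 100 = 64.58%

64.58%


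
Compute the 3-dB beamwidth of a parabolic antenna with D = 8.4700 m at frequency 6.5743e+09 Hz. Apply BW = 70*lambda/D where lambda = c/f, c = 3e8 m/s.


lambda = c / f = 3.0000e+08 / 6.5743e+09 = 0.04563223 m
BW = 70 * 0.04563223 / 8.4700 = 0.3771 deg

0.3771 deg


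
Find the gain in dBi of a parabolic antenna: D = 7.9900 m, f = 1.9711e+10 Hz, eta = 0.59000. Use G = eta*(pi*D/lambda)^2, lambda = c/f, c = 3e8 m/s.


lambda = c / f = 3.0000e+08 / 1.9711e+10 = 0.01521993 m
G_linear = 0.59000 * (pi * 7.9900 / 0.01521993)^2 = 1.604797e+06
G_dBi = 10 * log10(1.604797e+06) = 62.05 dBi

62.05 dBi


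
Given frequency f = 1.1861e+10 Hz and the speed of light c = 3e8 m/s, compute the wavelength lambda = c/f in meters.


lambda = c / f = 3.0000e+08 / 1.1861e+10 = 0.02529 m

0.02529 m


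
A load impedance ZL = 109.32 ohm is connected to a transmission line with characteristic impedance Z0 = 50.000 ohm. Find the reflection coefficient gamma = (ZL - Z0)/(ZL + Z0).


gamma = (109.32 - 50.000) / (109.32 + 50.000) = 0.3723

0.3723


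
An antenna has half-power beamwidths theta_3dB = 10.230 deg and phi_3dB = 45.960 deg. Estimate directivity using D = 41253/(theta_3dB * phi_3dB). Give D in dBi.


D_linear = 41253 / (10.230 * 45.960) = 87.74046
D_dBi = 10 * log10(87.74046) = 19.43 dBi

19.43 dBi


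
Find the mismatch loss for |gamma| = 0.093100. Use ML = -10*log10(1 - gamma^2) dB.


ML = -10 * log10(1 - 0.093100^2) = -10 * log10(0.99133239) = 0.03781 dB

0.03781 dB


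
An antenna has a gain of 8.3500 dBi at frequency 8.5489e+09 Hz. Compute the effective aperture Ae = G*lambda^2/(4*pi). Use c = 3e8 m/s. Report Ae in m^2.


lambda = c / f = 3.0000e+08 / 8.5489e+09 = 0.03509223 m
G_linear = 10^(8.3500/10) = 6.839116
Ae = G_linear * lambda^2 / (4*pi) = 6.839116 * 0.03509223^2 / (4*pi) = 6.702e-04 m^2

6.702e-04 m^2


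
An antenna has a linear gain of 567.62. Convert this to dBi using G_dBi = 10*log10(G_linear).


G_dBi = 10 * log10(567.62) = 27.54 dBi

27.54 dBi


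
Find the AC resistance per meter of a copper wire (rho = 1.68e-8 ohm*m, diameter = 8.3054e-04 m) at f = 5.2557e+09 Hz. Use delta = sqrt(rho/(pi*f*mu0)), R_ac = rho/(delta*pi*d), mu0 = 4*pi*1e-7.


delta = sqrt(1.68e-8 / (pi * 5.2557e+09 * 4*pi*1e-7)) = 8.998280e-07 m
R_ac = 1.68e-8 / (8.998280e-07 * pi * 8.3054e-04) = 7.155 ohm/m

7.155 ohm/m


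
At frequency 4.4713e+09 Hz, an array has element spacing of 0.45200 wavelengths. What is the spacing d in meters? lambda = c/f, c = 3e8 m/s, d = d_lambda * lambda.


lambda = c / f = 3.0000e+08 / 4.4713e+09 = 0.06709458 m
d = 0.45200 * 0.06709458 = 0.03033 m

0.03033 m


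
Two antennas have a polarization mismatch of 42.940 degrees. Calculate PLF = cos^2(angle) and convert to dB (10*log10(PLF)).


PLF_linear = cos^2(42.940 deg) = 0.5359228
PLF_dB = 10 * log10(0.5359228) = -2.709 dB

-2.709 dB


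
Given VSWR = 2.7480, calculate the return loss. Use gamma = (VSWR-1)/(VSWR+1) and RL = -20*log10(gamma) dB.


gamma = (2.7480 - 1) / (2.7480 + 1) = 0.4663821
RL = -20 * log10(0.4663821) = 6.625 dB

6.625 dB


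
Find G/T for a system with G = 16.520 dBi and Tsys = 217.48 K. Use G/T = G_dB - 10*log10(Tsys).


G/T = 16.520 - 10*log10(217.48) = 16.520 - 23.37419 = -6.854 dB/K

-6.854 dB/K


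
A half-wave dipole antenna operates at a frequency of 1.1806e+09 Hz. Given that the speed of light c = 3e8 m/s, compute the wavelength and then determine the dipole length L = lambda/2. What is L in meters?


lambda = c / f = 3.0000e+08 / 1.1806e+09 = 0.2541081 m
L = lambda / 2 = 0.2541081 / 2 = 0.1271 m

0.1271 m


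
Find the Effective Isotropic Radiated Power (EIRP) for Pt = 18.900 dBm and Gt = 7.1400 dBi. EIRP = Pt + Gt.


EIRP = Pt + Gt = 18.900 + 7.1400 = 26.04 dBm

26.04 dBm


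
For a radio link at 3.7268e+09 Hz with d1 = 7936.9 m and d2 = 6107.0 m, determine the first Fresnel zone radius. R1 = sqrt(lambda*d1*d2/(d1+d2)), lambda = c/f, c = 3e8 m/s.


lambda = c / f = 3.0000e+08 / 3.7268e+09 = 0.08049801 m
R1 = sqrt(0.08049801 * 7936.9 * 6107.0 / (7936.9 + 6107.0)) = 16.67 m

16.67 m


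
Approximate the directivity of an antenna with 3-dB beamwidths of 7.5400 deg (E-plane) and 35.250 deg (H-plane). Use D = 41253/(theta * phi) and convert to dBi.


D_linear = 41253 / (7.5400 * 35.250) = 155.2119
D_dBi = 10 * log10(155.2119) = 21.91 dBi

21.91 dBi


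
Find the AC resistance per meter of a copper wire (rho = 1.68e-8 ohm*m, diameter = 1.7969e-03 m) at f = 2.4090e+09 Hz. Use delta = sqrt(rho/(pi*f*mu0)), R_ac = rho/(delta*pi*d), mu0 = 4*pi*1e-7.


delta = sqrt(1.68e-8 / (pi * 2.4090e+09 * 4*pi*1e-7)) = 1.329096e-06 m
R_ac = 1.68e-8 / (1.329096e-06 * pi * 1.7969e-03) = 2.239 ohm/m

2.239 ohm/m


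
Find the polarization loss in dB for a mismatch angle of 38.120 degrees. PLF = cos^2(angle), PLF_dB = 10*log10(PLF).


PLF_linear = cos^2(38.120 deg) = 0.6189277
PLF_dB = 10 * log10(0.6189277) = -2.084 dB

-2.084 dB


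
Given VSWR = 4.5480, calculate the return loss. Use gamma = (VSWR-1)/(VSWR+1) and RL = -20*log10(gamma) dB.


gamma = (4.5480 - 1) / (4.5480 + 1) = 0.6395097
RL = -20 * log10(0.6395097) = 3.883 dB

3.883 dB


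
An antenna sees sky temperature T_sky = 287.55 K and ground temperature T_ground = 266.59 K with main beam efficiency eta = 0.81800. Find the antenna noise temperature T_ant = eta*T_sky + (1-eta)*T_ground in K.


T_ant = 0.81800 * 287.55 + (1 - 0.81800) * 266.59 = 283.7 K

283.7 K


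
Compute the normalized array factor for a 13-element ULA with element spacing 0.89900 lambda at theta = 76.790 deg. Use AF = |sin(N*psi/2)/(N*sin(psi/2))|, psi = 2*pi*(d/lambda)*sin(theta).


psi = 2*pi*0.89900*sin(76.790 deg) = 5.499117 rad
AF = |sin(13*5.499117/2) / (13*sin(5.499117/2))| = 0.1867

0.1867


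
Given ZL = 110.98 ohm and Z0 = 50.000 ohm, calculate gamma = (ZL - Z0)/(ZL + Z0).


gamma = (110.98 - 50.000) / (110.98 + 50.000) = 0.3788

0.3788


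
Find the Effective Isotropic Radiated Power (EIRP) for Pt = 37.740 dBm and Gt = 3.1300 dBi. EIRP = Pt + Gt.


EIRP = Pt + Gt = 37.740 + 3.1300 = 40.87 dBm

40.87 dBm


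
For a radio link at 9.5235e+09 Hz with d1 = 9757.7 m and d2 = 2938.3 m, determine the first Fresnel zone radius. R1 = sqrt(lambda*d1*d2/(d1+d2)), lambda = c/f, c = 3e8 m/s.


lambda = c / f = 3.0000e+08 / 9.5235e+09 = 0.03150102 m
R1 = sqrt(0.03150102 * 9757.7 * 2938.3 / (9757.7 + 2938.3)) = 8.434 m

8.434 m


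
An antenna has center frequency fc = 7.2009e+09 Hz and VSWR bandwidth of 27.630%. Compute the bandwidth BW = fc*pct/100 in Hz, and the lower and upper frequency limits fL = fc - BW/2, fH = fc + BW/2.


BW = 7.2009e+09 * 27.630/100 = 1.989609e+09 Hz
fL = 7.2009e+09 - 1.989609e+09/2 = 6.206e+09 Hz
fH = 7.2009e+09 + 1.989609e+09/2 = 8.196e+09 Hz

BW=1.990e+09 Hz, fL=6.206e+09 Hz, fH=8.196e+09 Hz


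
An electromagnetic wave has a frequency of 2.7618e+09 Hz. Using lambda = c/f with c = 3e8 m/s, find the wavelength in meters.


lambda = c / f = 3.0000e+08 / 2.7618e+09 = 0.1086 m

0.1086 m


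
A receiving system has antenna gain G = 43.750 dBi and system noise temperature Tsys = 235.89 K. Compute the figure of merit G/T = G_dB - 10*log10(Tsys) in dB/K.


G/T = 43.750 - 10*log10(235.89) = 43.750 - 23.72710 = 20.02 dB/K

20.02 dB/K


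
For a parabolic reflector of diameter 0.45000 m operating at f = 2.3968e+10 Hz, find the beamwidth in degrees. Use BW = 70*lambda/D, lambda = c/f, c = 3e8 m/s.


lambda = c / f = 3.0000e+08 / 2.3968e+10 = 0.01251669 m
BW = 70 * 0.01251669 / 0.45000 = 1.947 deg

1.947 deg


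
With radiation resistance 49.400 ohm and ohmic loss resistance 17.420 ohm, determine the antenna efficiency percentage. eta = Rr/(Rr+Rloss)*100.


eta = 49.400 / (49.400 + 17.420) * 100 = 73.93%

73.93%


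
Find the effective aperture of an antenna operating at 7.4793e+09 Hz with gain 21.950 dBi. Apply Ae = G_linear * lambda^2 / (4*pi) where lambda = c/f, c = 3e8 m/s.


lambda = c / f = 3.0000e+08 / 7.4793e+09 = 0.04011071 m
G_linear = 10^(21.950/10) = 156.6751
Ae = G_linear * lambda^2 / (4*pi) = 156.6751 * 0.04011071^2 / (4*pi) = 0.02006 m^2

0.02006 m^2


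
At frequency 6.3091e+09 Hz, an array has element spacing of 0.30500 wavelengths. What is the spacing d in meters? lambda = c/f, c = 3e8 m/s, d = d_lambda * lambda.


lambda = c / f = 3.0000e+08 / 6.3091e+09 = 0.04755036 m
d = 0.30500 * 0.04755036 = 0.01450 m

0.01450 m


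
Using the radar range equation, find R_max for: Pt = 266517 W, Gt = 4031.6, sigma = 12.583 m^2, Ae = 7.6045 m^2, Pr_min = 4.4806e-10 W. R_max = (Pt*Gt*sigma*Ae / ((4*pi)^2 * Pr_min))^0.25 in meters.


R^4 = 266517*4031.6*12.583*7.6045 / ((4*pi)^2 * 4.4806e-10) = 1.453119e+18
R_max = 1.453119e+18^0.25 = 34720 m

34720 m


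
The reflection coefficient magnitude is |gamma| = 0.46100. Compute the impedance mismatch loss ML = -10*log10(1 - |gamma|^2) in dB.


ML = -10 * log10(1 - 0.46100^2) = -10 * log10(0.787479) = 1.038 dB

1.038 dB


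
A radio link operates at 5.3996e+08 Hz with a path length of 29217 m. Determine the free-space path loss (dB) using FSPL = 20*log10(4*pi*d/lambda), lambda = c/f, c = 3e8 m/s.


lambda = c / f = 3.0000e+08 / 5.3996e+08 = 0.5555967 m
FSPL = 20 * log10(4*pi*29217/0.5555967) = 116.4 dB

116.4 dB


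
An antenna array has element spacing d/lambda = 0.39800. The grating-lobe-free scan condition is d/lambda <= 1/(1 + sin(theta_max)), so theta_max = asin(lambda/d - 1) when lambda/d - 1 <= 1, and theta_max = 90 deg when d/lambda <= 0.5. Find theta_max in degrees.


lambda/d - 1 = 1/0.39800 - 1 = 1.512563 >= 1
d/lambda <= 0.5, so the array can scan to endfire without grating lobes: theta_max = 90 deg

90 deg


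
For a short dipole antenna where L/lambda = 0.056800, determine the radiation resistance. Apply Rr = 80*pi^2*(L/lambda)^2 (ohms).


Rr = 80 * pi^2 * (0.056800)^2 = 80 * 9.869604 * 3.226240e-03 = 2.547 ohm

2.547 ohm


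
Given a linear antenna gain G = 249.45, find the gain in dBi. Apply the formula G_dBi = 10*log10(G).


G_dBi = 10 * log10(249.45) = 23.97 dBi

23.97 dBi


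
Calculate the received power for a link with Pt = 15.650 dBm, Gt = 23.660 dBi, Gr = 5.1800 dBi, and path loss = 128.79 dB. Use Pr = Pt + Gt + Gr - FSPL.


Pr = 15.650 + 23.660 + 5.1800 - 128.79 = -84.30 dBm

-84.30 dBm


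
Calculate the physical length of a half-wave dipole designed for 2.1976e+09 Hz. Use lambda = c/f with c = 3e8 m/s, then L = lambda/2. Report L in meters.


lambda = c / f = 3.0000e+08 / 2.1976e+09 = 0.1365126 m
L = lambda / 2 = 0.1365126 / 2 = 0.06826 m

0.06826 m


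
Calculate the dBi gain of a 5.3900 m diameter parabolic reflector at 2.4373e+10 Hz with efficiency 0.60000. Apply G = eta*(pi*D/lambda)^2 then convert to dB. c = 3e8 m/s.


lambda = c / f = 3.0000e+08 / 2.4373e+10 = 0.01230870 m
G_linear = 0.60000 * (pi * 5.3900 / 0.01230870)^2 = 1.135544e+06
G_dBi = 10 * log10(1.135544e+06) = 60.55 dBi

60.55 dBi


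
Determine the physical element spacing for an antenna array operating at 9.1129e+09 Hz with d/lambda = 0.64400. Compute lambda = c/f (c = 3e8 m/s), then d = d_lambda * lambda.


lambda = c / f = 3.0000e+08 / 9.1129e+09 = 0.03292037 m
d = 0.64400 * 0.03292037 = 0.02120 m

0.02120 m


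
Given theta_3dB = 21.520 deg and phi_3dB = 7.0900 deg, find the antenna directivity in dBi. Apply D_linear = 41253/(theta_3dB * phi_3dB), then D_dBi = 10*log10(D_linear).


D_linear = 41253 / (21.520 * 7.0900) = 270.3753
D_dBi = 10 * log10(270.3753) = 24.32 dBi

24.32 dBi


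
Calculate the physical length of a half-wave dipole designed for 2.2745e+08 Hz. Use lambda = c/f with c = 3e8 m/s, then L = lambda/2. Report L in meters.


lambda = c / f = 3.0000e+08 / 2.2745e+08 = 1.318971 m
L = lambda / 2 = 1.318971 / 2 = 0.6595 m

0.6595 m


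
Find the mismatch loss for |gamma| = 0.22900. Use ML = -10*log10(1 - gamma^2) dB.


ML = -10 * log10(1 - 0.22900^2) = -10 * log10(0.947559) = 0.2339 dB

0.2339 dB


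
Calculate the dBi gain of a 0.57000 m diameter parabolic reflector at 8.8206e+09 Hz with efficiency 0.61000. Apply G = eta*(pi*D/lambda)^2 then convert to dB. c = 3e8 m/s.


lambda = c / f = 3.0000e+08 / 8.8206e+09 = 0.03401129 m
G_linear = 0.61000 * (pi * 0.57000 / 0.03401129)^2 = 1690.959
G_dBi = 10 * log10(1690.959) = 32.28 dBi

32.28 dBi


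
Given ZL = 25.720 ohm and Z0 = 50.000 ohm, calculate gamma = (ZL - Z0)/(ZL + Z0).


gamma = (25.720 - 50.000) / (25.720 + 50.000) = -0.3207

-0.3207


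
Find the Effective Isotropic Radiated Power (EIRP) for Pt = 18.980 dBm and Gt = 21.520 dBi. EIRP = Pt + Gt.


EIRP = Pt + Gt = 18.980 + 21.520 = 40.50 dBm

40.50 dBm


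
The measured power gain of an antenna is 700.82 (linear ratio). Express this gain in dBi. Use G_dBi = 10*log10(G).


G_dBi = 10 * log10(700.82) = 28.46 dBi

28.46 dBi


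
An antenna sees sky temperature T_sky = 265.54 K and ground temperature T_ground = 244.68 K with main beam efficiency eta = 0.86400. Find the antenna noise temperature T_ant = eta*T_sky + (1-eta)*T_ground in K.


T_ant = 0.86400 * 265.54 + (1 - 0.86400) * 244.68 = 262.7 K

262.7 K


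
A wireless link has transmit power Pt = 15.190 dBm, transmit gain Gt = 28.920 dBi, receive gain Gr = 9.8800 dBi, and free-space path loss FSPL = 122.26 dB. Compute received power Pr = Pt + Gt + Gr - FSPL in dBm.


Pr = 15.190 + 28.920 + 9.8800 - 122.26 = -68.27 dBm

-68.27 dBm


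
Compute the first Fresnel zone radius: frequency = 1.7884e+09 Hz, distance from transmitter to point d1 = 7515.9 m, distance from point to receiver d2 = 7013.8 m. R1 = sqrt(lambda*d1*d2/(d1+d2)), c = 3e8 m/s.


lambda = c / f = 3.0000e+08 / 1.7884e+09 = 0.1677477 m
R1 = sqrt(0.1677477 * 7515.9 * 7013.8 / (7515.9 + 7013.8)) = 24.67 m

24.67 m


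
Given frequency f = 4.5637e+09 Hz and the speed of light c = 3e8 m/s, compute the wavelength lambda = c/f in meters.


lambda = c / f = 3.0000e+08 / 4.5637e+09 = 0.06574 m

0.06574 m


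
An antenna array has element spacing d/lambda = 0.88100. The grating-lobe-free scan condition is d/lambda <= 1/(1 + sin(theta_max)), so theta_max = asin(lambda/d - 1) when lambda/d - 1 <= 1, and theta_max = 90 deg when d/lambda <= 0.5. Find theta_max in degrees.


lambda/d - 1 = 1/0.88100 - 1 = 0.1350738
theta_max = asin(0.1350738) = 7.763 deg

7.763 deg


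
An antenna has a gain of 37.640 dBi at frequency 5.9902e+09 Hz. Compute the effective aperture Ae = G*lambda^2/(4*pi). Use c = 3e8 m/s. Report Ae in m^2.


lambda = c / f = 3.0000e+08 / 5.9902e+09 = 0.05008180 m
G_linear = 10^(37.640/10) = 5807.644
Ae = G_linear * lambda^2 / (4*pi) = 5807.644 * 0.05008180^2 / (4*pi) = 1.159 m^2

1.159 m^2


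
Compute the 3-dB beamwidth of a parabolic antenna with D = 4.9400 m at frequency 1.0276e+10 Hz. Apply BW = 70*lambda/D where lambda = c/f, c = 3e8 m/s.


lambda = c / f = 3.0000e+08 / 1.0276e+10 = 0.02919424 m
BW = 70 * 0.02919424 / 4.9400 = 0.4137 deg

0.4137 deg


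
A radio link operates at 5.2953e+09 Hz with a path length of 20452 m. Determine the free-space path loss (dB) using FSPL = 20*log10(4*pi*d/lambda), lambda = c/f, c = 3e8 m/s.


lambda = c / f = 3.0000e+08 / 5.2953e+09 = 0.05665401 m
FSPL = 20 * log10(4*pi*20452/0.05665401) = 133.1 dB

133.1 dB


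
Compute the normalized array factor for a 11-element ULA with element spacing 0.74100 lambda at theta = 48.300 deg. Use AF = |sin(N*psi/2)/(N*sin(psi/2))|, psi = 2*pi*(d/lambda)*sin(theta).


psi = 2*pi*0.74100*sin(48.300 deg) = 3.476228 rad
AF = |sin(11*3.476228/2) / (11*sin(3.476228/2))| = 0.02456

0.02456


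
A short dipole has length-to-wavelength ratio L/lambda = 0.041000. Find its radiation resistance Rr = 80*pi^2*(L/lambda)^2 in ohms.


Rr = 80 * pi^2 * (0.041000)^2 = 80 * 9.869604 * 1.681000e-03 = 1.327 ohm

1.327 ohm


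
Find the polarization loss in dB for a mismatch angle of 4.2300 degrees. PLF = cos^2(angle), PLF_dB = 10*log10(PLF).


PLF_linear = cos^2(4.2300 deg) = 0.9945594
PLF_dB = 10 * log10(0.9945594) = -0.02369 dB

-0.02369 dB


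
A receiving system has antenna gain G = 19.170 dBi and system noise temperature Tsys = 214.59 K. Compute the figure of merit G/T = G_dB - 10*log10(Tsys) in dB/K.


G/T = 19.170 - 10*log10(214.59) = 19.170 - 23.31609 = -4.146 dB/K

-4.146 dB/K


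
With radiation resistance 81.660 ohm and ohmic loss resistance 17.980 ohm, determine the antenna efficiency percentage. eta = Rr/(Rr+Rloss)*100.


eta = 81.660 / (81.660 + 17.980) * 100 = 81.96%

81.96%


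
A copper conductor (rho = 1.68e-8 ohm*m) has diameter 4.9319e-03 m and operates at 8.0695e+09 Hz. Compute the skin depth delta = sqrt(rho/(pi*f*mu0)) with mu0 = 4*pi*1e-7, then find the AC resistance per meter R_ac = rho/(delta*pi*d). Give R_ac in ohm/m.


delta = sqrt(1.68e-8 / (pi * 8.0695e+09 * 4*pi*1e-7)) = 7.261920e-07 m
R_ac = 1.68e-8 / (7.261920e-07 * pi * 4.9319e-03) = 1.493 ohm/m

1.493 ohm/m


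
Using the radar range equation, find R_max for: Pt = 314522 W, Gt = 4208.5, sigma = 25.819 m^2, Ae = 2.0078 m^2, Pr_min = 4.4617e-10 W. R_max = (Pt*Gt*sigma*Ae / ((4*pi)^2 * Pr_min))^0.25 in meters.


R^4 = 314522*4208.5*25.819*2.0078 / ((4*pi)^2 * 4.4617e-10) = 9.739085e+17
R_max = 9.739085e+17^0.25 = 31414 m

31414 m


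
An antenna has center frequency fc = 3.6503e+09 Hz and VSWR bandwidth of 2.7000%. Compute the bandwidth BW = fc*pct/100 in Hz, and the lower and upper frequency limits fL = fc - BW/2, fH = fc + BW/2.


BW = 3.6503e+09 * 2.7000/100 = 9.855810e+07 Hz
fL = 3.6503e+09 - 9.855810e+07/2 = 3.601e+09 Hz
fH = 3.6503e+09 + 9.855810e+07/2 = 3.700e+09 Hz

BW=9.856e+07 Hz, fL=3.601e+09 Hz, fH=3.700e+09 Hz


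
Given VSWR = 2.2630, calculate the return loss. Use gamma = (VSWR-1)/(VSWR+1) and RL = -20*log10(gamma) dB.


gamma = (2.2630 - 1) / (2.2630 + 1) = 0.3870671
RL = -20 * log10(0.3870671) = 8.244 dB

8.244 dB


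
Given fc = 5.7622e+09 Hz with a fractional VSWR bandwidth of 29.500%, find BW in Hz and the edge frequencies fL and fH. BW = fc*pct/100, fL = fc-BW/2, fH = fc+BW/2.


BW = 5.7622e+09 * 29.500/100 = 1.699849e+09 Hz
fL = 5.7622e+09 - 1.699849e+09/2 = 4.912e+09 Hz
fH = 5.7622e+09 + 1.699849e+09/2 = 6.612e+09 Hz

BW=1.700e+09 Hz, fL=4.912e+09 Hz, fH=6.612e+09 Hz


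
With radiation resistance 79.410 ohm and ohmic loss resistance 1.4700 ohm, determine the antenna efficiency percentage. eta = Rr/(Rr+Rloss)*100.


eta = 79.410 / (79.410 + 1.4700) * 100 = 98.18%

98.18%


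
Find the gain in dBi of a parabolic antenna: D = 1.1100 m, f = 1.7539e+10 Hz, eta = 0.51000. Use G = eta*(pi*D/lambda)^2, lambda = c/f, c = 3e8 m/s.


lambda = c / f = 3.0000e+08 / 1.7539e+10 = 0.01710474 m
G_linear = 0.51000 * (pi * 1.1100 / 0.01710474)^2 = 21197.42
G_dBi = 10 * log10(21197.42) = 43.26 dBi

43.26 dBi


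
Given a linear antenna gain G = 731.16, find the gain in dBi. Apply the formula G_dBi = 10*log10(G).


G_dBi = 10 * log10(731.16) = 28.64 dBi

28.64 dBi


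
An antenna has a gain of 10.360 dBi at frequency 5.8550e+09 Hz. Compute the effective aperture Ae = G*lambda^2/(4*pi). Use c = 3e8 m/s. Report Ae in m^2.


lambda = c / f = 3.0000e+08 / 5.8550e+09 = 0.05123826 m
G_linear = 10^(10.360/10) = 10.86426
Ae = G_linear * lambda^2 / (4*pi) = 10.86426 * 0.05123826^2 / (4*pi) = 2.270e-03 m^2

2.270e-03 m^2


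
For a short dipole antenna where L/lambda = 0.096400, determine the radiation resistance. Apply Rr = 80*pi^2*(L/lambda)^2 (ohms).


Rr = 80 * pi^2 * (0.096400)^2 = 80 * 9.869604 * 9.292960e-03 = 7.337 ohm

7.337 ohm


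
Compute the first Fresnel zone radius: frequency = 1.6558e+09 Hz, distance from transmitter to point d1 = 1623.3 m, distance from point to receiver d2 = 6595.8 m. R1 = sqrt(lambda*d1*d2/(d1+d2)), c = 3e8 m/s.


lambda = c / f = 3.0000e+08 / 1.6558e+09 = 0.1811813 m
R1 = sqrt(0.1811813 * 1623.3 * 6595.8 / (1623.3 + 6595.8)) = 15.36 m

15.36 m


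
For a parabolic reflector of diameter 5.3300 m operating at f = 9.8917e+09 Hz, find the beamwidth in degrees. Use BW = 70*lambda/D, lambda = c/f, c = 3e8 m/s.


lambda = c / f = 3.0000e+08 / 9.8917e+09 = 0.03032846 m
BW = 70 * 0.03032846 / 5.3300 = 0.3983 deg

0.3983 deg


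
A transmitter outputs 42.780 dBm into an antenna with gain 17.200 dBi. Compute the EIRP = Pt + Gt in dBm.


EIRP = Pt + Gt = 42.780 + 17.200 = 59.98 dBm

59.98 dBm


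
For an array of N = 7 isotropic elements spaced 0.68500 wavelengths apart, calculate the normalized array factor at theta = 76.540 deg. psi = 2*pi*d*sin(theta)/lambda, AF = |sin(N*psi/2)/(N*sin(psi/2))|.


psi = 2*pi*0.68500*sin(76.540 deg) = 4.185763 rad
AF = |sin(7*4.185763/2) / (7*sin(4.185763/2))| = 0.1436

0.1436


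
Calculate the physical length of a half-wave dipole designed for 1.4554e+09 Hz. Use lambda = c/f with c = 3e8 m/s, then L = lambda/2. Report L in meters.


lambda = c / f = 3.0000e+08 / 1.4554e+09 = 0.2061289 m
L = lambda / 2 = 0.2061289 / 2 = 0.1031 m

0.1031 m


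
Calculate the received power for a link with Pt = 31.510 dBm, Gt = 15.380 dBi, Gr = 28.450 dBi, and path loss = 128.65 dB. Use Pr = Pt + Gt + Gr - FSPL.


Pr = 31.510 + 15.380 + 28.450 - 128.65 = -53.31 dBm

-53.31 dBm
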